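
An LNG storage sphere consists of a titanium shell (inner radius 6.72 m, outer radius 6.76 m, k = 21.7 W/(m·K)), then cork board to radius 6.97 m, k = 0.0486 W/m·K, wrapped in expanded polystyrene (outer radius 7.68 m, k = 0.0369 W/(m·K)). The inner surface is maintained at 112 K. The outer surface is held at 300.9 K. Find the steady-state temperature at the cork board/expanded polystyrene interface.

T = 150 K

Series thermal resistances, inner to outer:
  R_titanium = (1/6.72 − 1/6.76)/(4πk) = 8.805×10^-4/(4π·21.7) = 3.229×10^-6 K/W
  R_cork board = (1/6.76 − 1/6.97)/(4πk) = 0.004457/(4π·0.0486) = 0.007298 K/W
  R_expanded polystyrene = (1/6.97 − 1/7.68)/(4πk) = 0.01326/(4π·0.0369) = 0.02860 K/W
ΣR = 3.229×10^-6 + 0.007298 + 0.02860 = 0.03590 K/W
Q = ΔT/ΣR = (112 K − 300.9 K)/0.03590 = -5262 W
From the inner boundary to the cork board/expanded polystyrene interface, ΣR_partial = 0.007301 K/W.
T_interface = T_in − Q·ΣR_partial = 112 K − (-5262)(0.007301) = 150 K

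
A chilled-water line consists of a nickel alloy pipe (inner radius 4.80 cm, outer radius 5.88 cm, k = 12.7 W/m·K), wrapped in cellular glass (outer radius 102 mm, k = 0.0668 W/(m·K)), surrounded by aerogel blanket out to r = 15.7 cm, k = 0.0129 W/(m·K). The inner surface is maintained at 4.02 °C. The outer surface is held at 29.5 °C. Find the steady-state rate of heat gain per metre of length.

Q' = 3.84 W/m

Treat each layer as a resistance in series:
  R'_nickel alloy = ln(0.0588/0.0480)/(2πk) = 0.2029/(2π·12.7) = 0.002543 m·K/W
  R'_cellular glass = ln(0.102/0.0588)/(2πk) = 0.5508/(2π·0.0668) = 1.312 m·K/W
  R'_aerogel blanket = ln(0.157/0.102)/(2πk) = 0.4313/(2π·0.0129) = 5.321 m·K/W
ΣR = 0.002543 + 1.312 + 5.321 = 6.636 m·K/W
Q' = ΔT/ΣR = (4.02 °C − 29.5 °C)/6.636 = -3.84 W/m
(Negative Q' ⇒ heat flows inward; heat gain = 3.84 W/m.)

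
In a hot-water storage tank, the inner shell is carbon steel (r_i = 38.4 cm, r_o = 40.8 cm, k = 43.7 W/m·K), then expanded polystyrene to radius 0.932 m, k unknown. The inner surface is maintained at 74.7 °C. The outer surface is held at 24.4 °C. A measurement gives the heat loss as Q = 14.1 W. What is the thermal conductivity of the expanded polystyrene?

ΣR = ΔT/Q = |74.7 − 24.4|/14.1 = 3.567 K/W
Known resistances:
  R_carbon steel = (1/0.384 − 1/0.408)/(4πk) = 0.1532/(4π·43.7) = 2.790×10^-4 K/W
R_expanded polystyrene = ΣR − ΣR_known = 3.567 − 2.790×10^-4 = 3.567 K/W
(1/r₁−1/r₂)/(4πk) = 3.567 ⇒ k = 1.378/(4π·3.567) = 0.0307 W/m·K

k = 0.0307 W/m·K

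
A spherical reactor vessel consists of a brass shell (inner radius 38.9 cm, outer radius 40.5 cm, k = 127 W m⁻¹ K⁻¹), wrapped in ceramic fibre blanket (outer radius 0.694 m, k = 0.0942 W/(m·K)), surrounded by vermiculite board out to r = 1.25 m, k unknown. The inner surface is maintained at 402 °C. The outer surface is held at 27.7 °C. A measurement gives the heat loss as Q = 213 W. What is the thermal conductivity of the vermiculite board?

ΣR = ΔT/Q = |402 − 27.7|/213 = 1.757 K/W
Known resistances:
  R_brass = (1/0.389 − 1/0.405)/(4πk) = 0.1016/(4π·127) = 6.364×10^-5 K/W
  R_ceramic fibre blanket = (1/0.405 − 1/0.694)/(4πk) = 1.028/(4π·0.0942) = 0.8686 K/W
R_vermiculite board = ΣR − ΣR_known = 1.757 − 0.8687 = 0.8883 K/W
(1/r₁−1/r₂)/(4πk) = 0.8883 ⇒ k = 0.6409/(4π·0.8883) = 0.0574 W/m·K

k = 0.0574 W/m·K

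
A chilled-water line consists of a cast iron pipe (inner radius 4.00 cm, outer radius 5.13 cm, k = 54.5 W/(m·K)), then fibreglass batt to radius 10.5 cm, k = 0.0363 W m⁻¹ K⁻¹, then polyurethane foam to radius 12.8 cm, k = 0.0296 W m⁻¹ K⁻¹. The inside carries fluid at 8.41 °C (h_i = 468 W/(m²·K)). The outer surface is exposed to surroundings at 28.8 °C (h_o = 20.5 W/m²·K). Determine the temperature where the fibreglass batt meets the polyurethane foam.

Series thermal resistances, inner to outer:
  R'_conv,in = 1/(2πr h) = 1/(2π·0.0400·468) = 0.008502 m·K/W
  R'_cast iron = ln(0.0513/0.0400)/(2πk) = 0.2488/(2π·54.5) = 7.266×10^-4 m·K/W
  R'_fibreglass batt = ln(0.105/0.0513)/(2πk) = 0.7163/(2π·0.0363) = 3.140 m·K/W
  R'_polyurethane foam = ln(0.128/0.105)/(2πk) = 0.1981/(2π·0.0296) = 1.065 m·K/W
  R'_conv,out = 1/(2πr h) = 1/(2π·0.128·20.5) = 0.06065 m·K/W
ΣR = 0.008502 + 7.266×10^-4 + 3.140 + 1.065 + 0.06065 = 4.275 m·K/W
Q' = ΔT/ΣR = (8.41 °C − 28.8 °C)/4.275 = -4.770 W/m
From the inner boundary to the fibreglass batt/polyurethane foam interface, ΣR_partial = 3.149 m·K/W.
T_interface = T_in − Q'·ΣR_partial = 8.41 °C − (-4.770)(3.149) = 23.4 °C

T = 23.4 °C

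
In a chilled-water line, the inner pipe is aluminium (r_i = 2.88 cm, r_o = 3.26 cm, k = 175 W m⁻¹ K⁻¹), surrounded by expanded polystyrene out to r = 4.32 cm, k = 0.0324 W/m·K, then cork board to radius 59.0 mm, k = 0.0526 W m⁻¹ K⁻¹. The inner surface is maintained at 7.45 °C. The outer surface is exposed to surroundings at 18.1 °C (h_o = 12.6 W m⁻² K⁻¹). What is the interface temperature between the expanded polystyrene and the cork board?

T = 13.2 °C

Treat each layer as a resistance in series:
  R'_aluminium = ln(0.0326/0.0288)/(2πk) = 0.1239/(2π·175) = 1.127×10^-4 m·K/W
  R'_expanded polystyrene = ln(0.0432/0.0326)/(2πk) = 0.2815/(2π·0.0324) = 1.383 m·K/W
  R'_cork board = ln(0.0590/0.0432)/(2πk) = 0.3117/(2π·0.0526) = 0.9431 m·K/W
  R'_conv,out = 1/(2πr h) = 1/(2π·0.0590·12.6) = 0.2141 m·K/W
ΣR = 1.127×10^-4 + 1.383 + 0.9431 + 0.2141 = 2.540 m·K/W
Q' = ΔT/ΣR = (7.45 °C − 18.1 °C)/2.540 = -4.193 W/m
From the inner boundary to the expanded polystyrene/cork board interface, ΣR_partial = 1.383 m·K/W.
T_interface = T_in − Q'·ΣR_partial = 7.45 °C − (-4.193)(1.383) = 13.2 °C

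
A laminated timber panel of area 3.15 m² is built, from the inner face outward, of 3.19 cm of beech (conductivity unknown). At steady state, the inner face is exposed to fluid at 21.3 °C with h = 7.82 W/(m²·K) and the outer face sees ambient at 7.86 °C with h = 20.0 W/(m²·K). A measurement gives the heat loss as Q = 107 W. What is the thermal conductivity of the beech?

k = 0.146 W/m·K

ΣR = ΔT/Q = |21.3 − 7.86|/107 = 0.1256 K/W
Known resistances:
  R_conv,in = 1/(hA) = 1/(7.82·3.15) = 0.04060 K/W
  R_conv,out = 1/(hA) = 1/(20.0·3.15) = 0.01587 K/W
R_beech = ΣR − ΣR_known = 0.1256 − 0.05647 = 0.06913 K/W
L/(kA) = 0.06913 ⇒ k = 0.0319/(0.06913·3.15) = 0.146 W/m·K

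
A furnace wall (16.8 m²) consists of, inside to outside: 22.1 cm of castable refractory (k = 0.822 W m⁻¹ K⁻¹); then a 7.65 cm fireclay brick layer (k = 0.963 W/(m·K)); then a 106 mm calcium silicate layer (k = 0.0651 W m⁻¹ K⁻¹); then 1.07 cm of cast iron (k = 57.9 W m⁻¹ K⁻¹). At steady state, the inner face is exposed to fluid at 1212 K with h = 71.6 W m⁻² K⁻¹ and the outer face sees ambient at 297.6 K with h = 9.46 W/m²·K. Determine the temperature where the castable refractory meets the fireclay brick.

Treat each layer as a resistance in series:
  R_conv,in = 1/(hA) = 1/(71.6·16.8) = 8.313×10^-4 K/W
  R_castable refractory = L/(kA) = 0.221/(0.822·16.8) = 0.01600 K/W
  R_fireclay brick = L/(kA) = 0.0765/(0.963·16.8) = 0.004729 K/W
  R_calcium silicate = L/(kA) = 0.106/(0.0651·16.8) = 0.09692 K/W
  R_cast iron = L/(kA) = 0.0107/(57.9·16.8) = 1.100×10^-5 K/W
  R_conv,out = 1/(hA) = 1/(9.46·16.8) = 0.006292 K/W
ΣR = 8.313×10^-4 + 0.01600 + 0.004729 + 0.09692 + 1.100×10^-5 + 0.006292 = 0.1248 K/W
Q = ΔT/ΣR = (1212 K − 297.6 K)/0.1248 = 7327 W
From the inner boundary to the castable refractory/fireclay brick interface, ΣR_partial = 0.01683 K/W.
T_interface = T_in − Q·ΣR_partial = 1212 K − (7327)(0.01683) = 1089 K

T = 1089 K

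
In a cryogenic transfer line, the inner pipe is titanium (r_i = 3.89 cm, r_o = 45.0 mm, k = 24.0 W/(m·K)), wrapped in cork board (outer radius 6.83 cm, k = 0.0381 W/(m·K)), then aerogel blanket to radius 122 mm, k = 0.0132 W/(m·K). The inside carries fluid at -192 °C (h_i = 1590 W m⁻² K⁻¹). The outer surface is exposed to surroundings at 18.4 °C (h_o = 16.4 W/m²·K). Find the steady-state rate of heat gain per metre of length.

Resistance network (inner→outer):
  R'_conv,in = 1/(2πr h) = 1/(2π·0.0389·1590) = 0.002573 m·K/W
  R'_titanium = ln(0.0450/0.0389)/(2πk) = 0.1457/(2π·24.0) = 9.660×10^-4 m·K/W
  R'_cork board = ln(0.0683/0.0450)/(2πk) = 0.4172/(2π·0.0381) = 1.743 m·K/W
  R'_aerogel blanket = ln(0.122/0.0683)/(2πk) = 0.5801/(2π·0.0132) = 6.995 m·K/W
  R'_conv,out = 1/(2πr h) = 1/(2π·0.122·16.4) = 0.07955 m·K/W
ΣR = 0.002573 + 9.660×10^-4 + 1.743 + 6.995 + 0.07955 = 8.821 m·K/W
Q' = ΔT/ΣR = (-192 °C − 18.4 °C)/8.821 = -23.9 W/m
(Negative Q' ⇒ heat flows inward; heat gain = 23.9 W/m.)

Q' = 23.9 W/m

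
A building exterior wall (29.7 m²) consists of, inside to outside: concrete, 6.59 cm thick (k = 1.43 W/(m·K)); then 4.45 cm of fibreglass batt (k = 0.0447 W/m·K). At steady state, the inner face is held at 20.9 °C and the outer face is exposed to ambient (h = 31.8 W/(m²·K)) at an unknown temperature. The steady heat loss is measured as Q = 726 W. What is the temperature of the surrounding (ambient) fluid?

T_out = -5.33 °C

Series resistances:
  R_concrete = L/(kA) = 0.0659/(1.43·29.7) = 0.001552 K/W
  R_fibreglass batt = L/(kA) = 0.0445/(0.0447·29.7) = 0.03352 K/W
  R_conv,out = 1/(hA) = 1/(31.8·29.7) = 0.001059 K/W
ΣR = 0.03613 K/W
ΔT = Q·ΣR = 726 × 0.03613 = 26.23 K
Heat flows outward, so T_out = T_in − ΔT = 20.9 − 26.23 = -5.33 °C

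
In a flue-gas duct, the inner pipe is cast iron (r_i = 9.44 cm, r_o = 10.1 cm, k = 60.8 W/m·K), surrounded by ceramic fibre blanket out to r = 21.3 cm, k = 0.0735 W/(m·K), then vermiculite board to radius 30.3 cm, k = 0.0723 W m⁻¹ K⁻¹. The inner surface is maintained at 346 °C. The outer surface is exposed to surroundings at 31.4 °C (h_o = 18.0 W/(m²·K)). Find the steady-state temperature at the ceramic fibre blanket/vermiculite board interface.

T = 136 °C

Resistance network (inner→outer):
  R'_cast iron = ln(0.101/0.0944)/(2πk) = 0.06758/(2π·60.8) = 1.769×10^-4 m·K/W
  R'_ceramic fibre blanket = ln(0.213/0.101)/(2πk) = 0.7462/(2π·0.0735) = 1.616 m·K/W
  R'_vermiculite board = ln(0.303/0.213)/(2πk) = 0.3524/(2π·0.0723) = 0.7758 m·K/W
  R'_conv,out = 1/(2πr h) = 1/(2π·0.303·18.0) = 0.02918 m·K/W
ΣR = 1.769×10^-4 + 1.616 + 0.7758 + 0.02918 = 2.421 m·K/W
Q' = ΔT/ΣR = (346 °C − 31.4 °C)/2.421 = 129.9 W/m
From the inner boundary to the ceramic fibre blanket/vermiculite board interface, ΣR_partial = 1.616 m·K/W.
T_interface = T_in − Q'·ΣR_partial = 346 °C − (129.9)(1.616) = 136 °C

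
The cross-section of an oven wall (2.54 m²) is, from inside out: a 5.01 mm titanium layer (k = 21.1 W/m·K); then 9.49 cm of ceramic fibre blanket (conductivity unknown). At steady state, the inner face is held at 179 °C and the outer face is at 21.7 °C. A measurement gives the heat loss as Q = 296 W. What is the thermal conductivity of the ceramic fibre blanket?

k = 0.0703 W/m·K

ΣR = ΔT/Q = |179 − 21.7|/296 = 0.5314 K/W
Known resistances:
  R_titanium = L/(kA) = 0.00501/(21.1·2.54) = 9.348×10^-5 K/W
R_ceramic fibre blanket = ΣR − ΣR_known = 0.5314 − 9.348×10^-5 = 0.5313 K/W
L/(kA) = 0.5313 ⇒ k = 0.0949/(0.5313·2.54) = 0.0703 W/m·K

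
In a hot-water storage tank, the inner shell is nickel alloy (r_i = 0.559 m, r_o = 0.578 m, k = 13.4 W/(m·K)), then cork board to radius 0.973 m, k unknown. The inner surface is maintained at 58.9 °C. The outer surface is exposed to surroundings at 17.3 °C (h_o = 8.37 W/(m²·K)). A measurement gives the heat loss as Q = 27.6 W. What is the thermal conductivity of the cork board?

k = 0.0373 W/m·K

ΣR = ΔT/Q = |58.9 − 17.3|/27.6 = 1.507 K/W
Known resistances:
  R_nickel alloy = (1/0.559 − 1/0.578)/(4πk) = 0.05880/(4π·13.4) = 3.492×10^-4 K/W
  R_conv,out = 1/(4πr²h) = 1/(4π·0.973²·8.37) = 0.01004 K/W
R_cork board = ΣR − ΣR_known = 1.507 − 0.01039 = 1.497 K/W
(1/r₁−1/r₂)/(4πk) = 1.497 ⇒ k = 0.7024/(4π·1.497) = 0.0373 W/m·K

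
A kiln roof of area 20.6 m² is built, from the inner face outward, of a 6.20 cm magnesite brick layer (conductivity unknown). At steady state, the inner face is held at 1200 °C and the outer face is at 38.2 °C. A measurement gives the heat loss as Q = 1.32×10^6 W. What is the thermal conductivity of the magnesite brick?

k = 3.42 W/m·K

ΣR = ΔT/Q = |1200 − 38.2|/1.32×10^6 = 8.802×10^-4 K/W
L/(kA) = 8.802×10^-4 ⇒ k = 0.0620/(8.802×10^-4·20.6) = 3.42 W/m·K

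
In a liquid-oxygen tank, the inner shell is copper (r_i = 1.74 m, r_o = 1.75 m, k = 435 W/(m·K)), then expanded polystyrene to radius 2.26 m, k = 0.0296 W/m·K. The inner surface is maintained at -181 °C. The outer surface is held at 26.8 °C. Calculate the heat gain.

Treat each layer as a resistance in series:
  R_copper = (1/1.74 − 1/1.75)/(4πk) = 0.003284/(4π·435) = 6.008×10^-7 K/W
  R_expanded polystyrene = (1/1.75 − 1/2.26)/(4πk) = 0.1290/(4π·0.0296) = 0.3467 K/W
ΣR = 6.008×10^-7 + 0.3467 = 0.3467 K/W
Q = ΔT/ΣR = (-181 °C − 26.8 °C)/0.3467 = -599 W
(Negative Q ⇒ heat flows inward; heat gain = 599 W.)

Q = 599 W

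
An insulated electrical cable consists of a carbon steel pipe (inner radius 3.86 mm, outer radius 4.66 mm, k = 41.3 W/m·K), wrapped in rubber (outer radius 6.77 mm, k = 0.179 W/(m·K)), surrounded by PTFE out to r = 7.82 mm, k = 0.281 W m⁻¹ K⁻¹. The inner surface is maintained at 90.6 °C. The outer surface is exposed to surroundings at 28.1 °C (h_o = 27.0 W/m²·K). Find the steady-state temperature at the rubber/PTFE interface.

Resistance network (inner→outer):
  R'_carbon steel = ln(0.00466/0.00386)/(2πk) = 0.1883/(2π·41.3) = 7.258×10^-4 m·K/W
  R'_rubber = ln(0.00677/0.00466)/(2πk) = 0.3735/(2π·0.179) = 0.3321 m·K/W
  R'_PTFE = ln(0.00782/0.00677)/(2πk) = 0.1442/(2π·0.281) = 0.08166 m·K/W
  R'_conv,out = 1/(2πr h) = 1/(2π·0.00782·27.0) = 0.7538 m·K/W
ΣR = 7.258×10^-4 + 0.3321 + 0.08166 + 0.7538 = 1.168 m·K/W
Q' = ΔT/ΣR = (90.6 °C − 28.1 °C)/1.168 = 53.51 W/m
From the inner boundary to the rubber/PTFE interface, ΣR_partial = 0.3328 m·K/W.
T_interface = T_in − Q'·ΣR_partial = 90.6 °C − (53.51)(0.3328) = 72.8 °C

T = 72.8 °C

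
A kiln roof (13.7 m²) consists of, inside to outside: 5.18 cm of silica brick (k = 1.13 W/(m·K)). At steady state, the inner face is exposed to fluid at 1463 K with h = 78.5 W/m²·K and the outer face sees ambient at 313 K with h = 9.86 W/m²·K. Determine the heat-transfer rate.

Q = 98.5 kW

Series thermal resistances, inner to outer:
  R_conv,in = 1/(hA) = 1/(78.5·13.7) = 9.298×10^-4 K/W
  R_silica brick = L/(kA) = 0.0518/(1.13·13.7) = 0.003346 K/W
  R_conv,out = 1/(hA) = 1/(9.86·13.7) = 0.007403 K/W
ΣR = 9.298×10^-4 + 0.003346 + 0.007403 = 0.01168 K/W
Q = ΔT/ΣR = (1463 K − 313 K)/0.01168 = 98500 W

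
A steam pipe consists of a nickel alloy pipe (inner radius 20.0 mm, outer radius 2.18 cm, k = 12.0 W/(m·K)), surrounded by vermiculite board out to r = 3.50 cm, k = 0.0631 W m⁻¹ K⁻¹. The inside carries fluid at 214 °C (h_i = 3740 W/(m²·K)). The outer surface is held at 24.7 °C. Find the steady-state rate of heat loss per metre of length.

Q' = 158 W/m

Treat each layer as a resistance in series:
  R'_conv,in = 1/(2πr h) = 1/(2π·0.0200·3740) = 0.002128 m·K/W
  R'_nickel alloy = ln(0.0218/0.0200)/(2πk) = 0.08618/(2π·12.0) = 0.001143 m·K/W
  R'_vermiculite board = ln(0.0350/0.0218)/(2πk) = 0.4734/(2π·0.0631) = 1.194 m·K/W
ΣR = 0.002128 + 0.001143 + 1.194 = 1.197 m·K/W
Q' = ΔT/ΣR = (214 °C − 24.7 °C)/1.197 = 158 W/m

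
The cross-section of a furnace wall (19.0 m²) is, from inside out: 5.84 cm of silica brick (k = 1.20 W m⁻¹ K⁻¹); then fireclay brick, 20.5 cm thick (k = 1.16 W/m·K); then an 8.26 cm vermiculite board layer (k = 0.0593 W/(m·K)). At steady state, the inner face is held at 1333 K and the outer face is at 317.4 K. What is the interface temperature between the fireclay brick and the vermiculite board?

Resistance network (inner→outer):
  R_silica brick = L/(kA) = 0.0584/(1.20·19.0) = 0.002561 K/W
  R_fireclay brick = L/(kA) = 0.205/(1.16·19.0) = 0.009301 K/W
  R_vermiculite board = L/(kA) = 0.0826/(0.0593·19.0) = 0.07331 K/W
ΣR = 0.002561 + 0.009301 + 0.07331 = 0.08517 K/W
Q = ΔT/ΣR = (1333 K − 317.4 K)/0.08517 = 11920 W
From the inner boundary to the fireclay brick/vermiculite board interface, ΣR_partial = 0.01186 K/W.
T_interface = T_in − Q·ΣR_partial = 1333 K − (11920)(0.01186) = 1192 K

T = 1192 K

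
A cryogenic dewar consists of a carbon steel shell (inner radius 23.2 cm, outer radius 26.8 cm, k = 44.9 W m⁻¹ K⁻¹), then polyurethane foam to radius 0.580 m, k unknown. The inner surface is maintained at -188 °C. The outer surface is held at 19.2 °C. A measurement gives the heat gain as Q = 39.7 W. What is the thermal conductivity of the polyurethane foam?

ΣR = ΔT/Q = |-188 − 19.2|/39.7 = 5.219 K/W
Known resistances:
  R_carbon steel = (1/0.232 − 1/0.268)/(4πk) = 0.5790/(4π·44.9) = 0.001026 K/W
R_polyurethane foam = ΣR − ΣR_known = 5.219 − 0.001026 = 5.218 K/W
(1/r₁−1/r₂)/(4πk) = 5.218 ⇒ k = 2.007/(4π·5.218) = 0.0306 W/m·K

k = 0.0306 W/m·K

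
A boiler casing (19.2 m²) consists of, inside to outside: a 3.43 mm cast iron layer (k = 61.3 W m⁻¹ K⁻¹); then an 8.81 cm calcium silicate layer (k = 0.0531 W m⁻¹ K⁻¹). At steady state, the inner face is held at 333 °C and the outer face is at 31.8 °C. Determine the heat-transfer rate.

Treat each layer as a resistance in series:
  R_cast iron = L/(kA) = 0.00343/(61.3·19.2) = 2.914×10^-6 K/W
  R_calcium silicate = L/(kA) = 0.0881/(0.0531·19.2) = 0.08641 K/W
ΣR = 2.914×10^-6 + 0.08641 = 0.08641 K/W
Q = ΔT/ΣR = (333 °C − 31.8 °C)/0.08641 = 3490 W

Q = 3.49 kW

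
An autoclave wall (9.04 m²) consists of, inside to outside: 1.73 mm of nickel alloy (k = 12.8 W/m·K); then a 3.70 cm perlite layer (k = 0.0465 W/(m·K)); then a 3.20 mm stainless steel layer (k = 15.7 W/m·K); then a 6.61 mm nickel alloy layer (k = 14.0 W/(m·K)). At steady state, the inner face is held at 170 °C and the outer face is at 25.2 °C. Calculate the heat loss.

Resistance network (inner→outer):
  R_nickel alloy = L/(kA) = 0.00173/(12.8·9.04) = 1.495×10^-5 K/W
  R_perlite = L/(kA) = 0.0370/(0.0465·9.04) = 0.08802 K/W
  R_stainless steel = L/(kA) = 0.00320/(15.7·9.04) = 2.255×10^-5 K/W
  R_nickel alloy = L/(kA) = 0.00661/(14.0·9.04) = 5.223×10^-5 K/W
ΣR = 1.495×10^-5 + 0.08802 + 2.255×10^-5 + 5.223×10^-5 = 0.08811 K/W
Q = ΔT/ΣR = (170 °C − 25.2 °C)/0.08811 = 1640 W

Q = 1640 W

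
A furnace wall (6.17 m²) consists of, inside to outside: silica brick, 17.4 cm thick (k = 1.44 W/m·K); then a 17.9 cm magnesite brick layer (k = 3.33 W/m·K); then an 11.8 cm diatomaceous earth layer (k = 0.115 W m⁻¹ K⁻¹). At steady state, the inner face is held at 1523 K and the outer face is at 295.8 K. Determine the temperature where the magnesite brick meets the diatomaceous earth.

Resistance network (inner→outer):
  R_silica brick = L/(kA) = 0.174/(1.44·6.17) = 0.01958 K/W
  R_magnesite brick = L/(kA) = 0.179/(3.33·6.17) = 0.008712 K/W
  R_diatomaceous earth = L/(kA) = 0.118/(0.115·6.17) = 0.1663 K/W
ΣR = 0.01958 + 0.008712 + 0.1663 = 0.1946 K/W
Q = ΔT/ΣR = (1523 K − 295.8 K)/0.1946 = 6306 W
From the inner boundary to the magnesite brick/diatomaceous earth interface, ΣR_partial = 0.02829 K/W.
T_interface = T_in − Q·ΣR_partial = 1523 K − (6306)(0.02829) = 1345 K

T = 1345 K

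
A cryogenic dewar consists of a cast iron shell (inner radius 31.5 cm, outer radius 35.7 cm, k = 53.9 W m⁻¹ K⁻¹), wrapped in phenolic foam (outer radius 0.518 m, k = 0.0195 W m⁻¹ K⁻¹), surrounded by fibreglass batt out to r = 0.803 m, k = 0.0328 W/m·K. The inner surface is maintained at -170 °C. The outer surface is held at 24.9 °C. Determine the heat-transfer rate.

Series thermal resistances, inner to outer:
  R_cast iron = (1/0.315 − 1/0.357)/(4πk) = 0.3735/(4π·53.9) = 5.514×10^-4 K/W
  R_phenolic foam = (1/0.357 − 1/0.518)/(4πk) = 0.8706/(4π·0.0195) = 3.553 K/W
  R_fibreglass batt = (1/0.518 − 1/0.803)/(4πk) = 0.6852/(4π·0.0328) = 1.662 K/W
ΣR = 5.514×10^-4 + 3.553 + 1.662 = 5.216 K/W
Q = ΔT/ΣR = (-170 °C − 24.9 °C)/5.216 = -37.4 W
(Negative Q ⇒ heat flows inward; heat gain = 37.4 W.)

Q = 37.4 W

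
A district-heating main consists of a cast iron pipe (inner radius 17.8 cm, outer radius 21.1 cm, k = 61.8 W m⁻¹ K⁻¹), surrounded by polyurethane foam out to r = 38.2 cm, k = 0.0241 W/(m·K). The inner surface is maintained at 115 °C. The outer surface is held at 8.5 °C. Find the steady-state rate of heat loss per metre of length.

Q' = 27.2 W/m

Series thermal resistances, inner to outer:
  R'_cast iron = ln(0.211/0.178)/(2πk) = 0.1701/(2π·61.8) = 4.380×10^-4 m·K/W
  R'_polyurethane foam = ln(0.382/0.211)/(2πk) = 0.5936/(2π·0.0241) = 3.920 m·K/W
ΣR = 4.380×10^-4 + 3.920 = 3.920 m·K/W
Q' = ΔT/ΣR = (115 °C − 8.5 °C)/3.920 = 27.2 W/m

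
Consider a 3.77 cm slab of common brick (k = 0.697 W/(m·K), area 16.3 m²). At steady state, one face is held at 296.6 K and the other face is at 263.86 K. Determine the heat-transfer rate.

Q = kA·ΔT/L = 0.697 × 16.3 × |296.6 K − 263.86 K| / 0.0377 = 9870 W

Q = 9.87 kW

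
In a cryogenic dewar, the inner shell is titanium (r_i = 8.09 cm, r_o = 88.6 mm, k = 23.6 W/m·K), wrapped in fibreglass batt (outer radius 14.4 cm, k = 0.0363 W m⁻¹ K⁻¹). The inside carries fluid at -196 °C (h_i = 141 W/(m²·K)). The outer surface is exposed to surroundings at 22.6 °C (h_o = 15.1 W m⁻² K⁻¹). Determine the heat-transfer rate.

Series thermal resistances, inner to outer:
  R_conv,in = 1/(4πr²h) = 1/(4π·0.0809²·141) = 0.08623 K/W
  R_titanium = (1/0.0809 − 1/0.0886)/(4πk) = 1.074/(4π·23.6) = 0.003622 K/W
  R_fibreglass batt = (1/0.0886 − 1/0.144)/(4πk) = 4.342/(4π·0.0363) = 9.519 K/W
  R_conv,out = 1/(4πr²h) = 1/(4π·0.144²·15.1) = 0.2541 K/W
ΣR = 0.08623 + 0.003622 + 9.519 + 0.2541 = 9.863 K/W
Q = ΔT/ΣR = (-196 °C − 22.6 °C)/9.863 = -22.2 W
(Negative Q ⇒ heat flows inward; heat gain = 22.2 W.)

Q = 22.2 W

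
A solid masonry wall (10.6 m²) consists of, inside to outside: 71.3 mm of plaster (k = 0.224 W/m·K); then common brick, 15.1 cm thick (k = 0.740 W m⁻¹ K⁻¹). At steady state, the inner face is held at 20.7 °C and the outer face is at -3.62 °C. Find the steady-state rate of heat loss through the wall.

Treat each layer as a resistance in series:
  R_plaster = L/(kA) = 0.0713/(0.224·10.6) = 0.03003 K/W
  R_common brick = L/(kA) = 0.151/(0.740·10.6) = 0.01925 K/W
ΣR = 0.03003 + 0.01925 = 0.04928 K/W
Q = ΔT/ΣR = (20.7 °C − -3.62 °C)/0.04928 = 494 W

Q = 494 W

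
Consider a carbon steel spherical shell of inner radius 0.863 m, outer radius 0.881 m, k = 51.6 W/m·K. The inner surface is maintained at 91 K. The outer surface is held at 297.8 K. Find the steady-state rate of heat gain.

Q = 4πk·ΔT/(1/r₁ − 1/r₂) = 4π × 51.6 × 206.8 / (1/0.863 − 1/0.881) = 5.66×10^6 W

Q = 5660 kW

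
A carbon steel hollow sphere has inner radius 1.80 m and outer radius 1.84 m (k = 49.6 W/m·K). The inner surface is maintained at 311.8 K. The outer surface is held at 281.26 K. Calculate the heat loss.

Q = 4πk·ΔT/(1/r₁ − 1/r₂) = 4π × 49.6 × 30.54 / (1/1.80 − 1/1.84) = 1.58×10^6 W

Q = 1.58×10^6 W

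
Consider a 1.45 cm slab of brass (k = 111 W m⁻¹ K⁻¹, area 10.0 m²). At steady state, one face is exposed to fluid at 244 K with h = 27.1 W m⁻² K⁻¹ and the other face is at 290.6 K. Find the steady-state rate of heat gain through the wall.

Q = 12600 W

Resistance network (inner→outer):
  R_conv,in = 1/(hA) = 1/(27.1·10.0) = 0.003690 K/W
  R_brass = L/(kA) = 0.0145/(111·10.0) = 1.306×10^-5 K/W
ΣR = 0.003690 + 1.306×10^-5 = 0.003703 K/W
Q = ΔT/ΣR = (244 K − 290.6 K)/0.003703 = -12600 W
(Negative Q ⇒ heat flows inward; heat gain = 12600 W.)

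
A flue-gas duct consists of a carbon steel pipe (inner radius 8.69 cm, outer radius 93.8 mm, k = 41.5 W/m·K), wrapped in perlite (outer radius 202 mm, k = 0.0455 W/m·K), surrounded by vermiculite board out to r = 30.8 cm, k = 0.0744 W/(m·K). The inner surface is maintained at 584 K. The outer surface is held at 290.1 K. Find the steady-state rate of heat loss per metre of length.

Resistance network (inner→outer):
  R'_carbon steel = ln(0.0938/0.0869)/(2πk) = 0.07641/(2π·41.5) = 2.930×10^-4 m·K/W
  R'_perlite = ln(0.202/0.0938)/(2πk) = 0.7671/(2π·0.0455) = 2.683 m·K/W
  R'_vermiculite board = ln(0.308/0.202)/(2πk) = 0.4218/(2π·0.0744) = 0.9024 m·K/W
ΣR = 2.930×10^-4 + 2.683 + 0.9024 = 3.586 m·K/W
Q' = ΔT/ΣR = (584 K − 290.1 K)/3.586 = 82.0 W/m

Q' = 82.0 W/m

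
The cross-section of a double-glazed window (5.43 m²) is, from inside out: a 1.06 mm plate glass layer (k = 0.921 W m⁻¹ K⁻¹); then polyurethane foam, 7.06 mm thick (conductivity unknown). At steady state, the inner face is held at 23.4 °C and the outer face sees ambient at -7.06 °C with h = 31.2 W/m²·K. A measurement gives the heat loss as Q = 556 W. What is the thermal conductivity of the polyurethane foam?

k = 0.0267 W/m·K

ΣR = ΔT/Q = |23.4 − -7.06|/556 = 0.05478 K/W
Known resistances:
  R_plate glass = L/(kA) = 0.00106/(0.921·5.43) = 2.120×10^-4 K/W
  R_conv,out = 1/(hA) = 1/(31.2·5.43) = 0.005903 K/W
R_polyurethane foam = ΣR − ΣR_known = 0.05478 − 0.006115 = 0.04866 K/W
L/(kA) = 0.04866 ⇒ k = 0.00706/(0.04866·5.43) = 0.0267 W/m·K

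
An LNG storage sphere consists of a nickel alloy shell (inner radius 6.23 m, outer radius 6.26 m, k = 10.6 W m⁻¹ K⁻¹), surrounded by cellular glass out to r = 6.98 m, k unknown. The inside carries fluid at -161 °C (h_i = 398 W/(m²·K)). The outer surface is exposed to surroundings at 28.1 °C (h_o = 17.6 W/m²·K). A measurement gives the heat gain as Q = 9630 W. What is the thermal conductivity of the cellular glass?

k = 0.0671 W/m·K

ΣR = ΔT/Q = |-161 − 28.1|/9630 = 0.01964 K/W
Known resistances:
  R_conv,in = 1/(4πr²h) = 1/(4π·6.23²·398) = 5.151×10^-6 K/W
  R_nickel alloy = (1/6.23 − 1/6.26)/(4πk) = 7.692×10^-4/(4π·10.6) = 5.775×10^-6 K/W
  R_conv,out = 1/(4πr²h) = 1/(4π·6.98²·17.6) = 9.280×10^-5 K/W
R_cellular glass = ΣR − ΣR_known = 0.01964 − 1.037×10^-4 = 0.01954 K/W
(1/r₁−1/r₂)/(4πk) = 0.01954 ⇒ k = 0.01648/(4π·0.01954) = 0.0671 W/m·K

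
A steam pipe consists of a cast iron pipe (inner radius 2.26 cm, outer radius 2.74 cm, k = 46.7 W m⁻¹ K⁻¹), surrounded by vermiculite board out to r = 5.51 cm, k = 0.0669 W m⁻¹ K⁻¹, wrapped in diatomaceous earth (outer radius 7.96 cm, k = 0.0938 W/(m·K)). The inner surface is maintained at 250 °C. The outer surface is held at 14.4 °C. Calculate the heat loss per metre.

Q' = 103 W/m

Resistance network (inner→outer):
  R'_cast iron = ln(0.0274/0.0226)/(2πk) = 0.1926/(2π·46.7) = 6.564×10^-4 m·K/W
  R'_vermiculite board = ln(0.0551/0.0274)/(2πk) = 0.6986/(2π·0.0669) = 1.662 m·K/W
  R'_diatomaceous earth = ln(0.0796/0.0551)/(2πk) = 0.3679/(2π·0.0938) = 0.6242 m·K/W
ΣR = 6.564×10^-4 + 1.662 + 0.6242 = 2.287 m·K/W
Q' = ΔT/ΣR = (250 °C − 14.4 °C)/2.287 = 103 W/m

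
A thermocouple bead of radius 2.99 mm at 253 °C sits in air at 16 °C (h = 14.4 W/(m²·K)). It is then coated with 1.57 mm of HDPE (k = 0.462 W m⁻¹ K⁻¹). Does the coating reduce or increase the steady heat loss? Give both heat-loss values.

increases: 0.383 → 0.830 W

Critical radius for a sphere: r_cr = 2k/h = 0.0642 m = 6.42 cm.
Outer radius after coating: r₂ = 0.00299 + 0.00157 = 0.00456 m.
Since r₁ < r_cr and r₂ ≤ r_cr, the coating moves toward the maximum at r_cr — heat loss rises.
Bare: R = 1/(4πr₁²h) = 618.1 K/W; Q = 237/618.1 = 0.383 W.
Coated: R = R_cond + R_conv = 285.6 K/W; Q = 237/285.6 = 0.830 W.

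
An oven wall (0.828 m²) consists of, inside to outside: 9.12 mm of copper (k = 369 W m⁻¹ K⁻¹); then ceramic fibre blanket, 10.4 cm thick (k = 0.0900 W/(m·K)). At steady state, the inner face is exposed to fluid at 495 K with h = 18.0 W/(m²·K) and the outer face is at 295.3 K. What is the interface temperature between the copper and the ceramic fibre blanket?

Resistance network (inner→outer):
  R_conv,in = 1/(hA) = 1/(18.0·0.828) = 0.06710 K/W
  R_copper = L/(kA) = 0.00912/(369·0.828) = 2.985×10^-5 K/W
  R_ceramic fibre blanket = L/(kA) = 0.104/(0.0900·0.828) = 1.396 K/W
ΣR = 0.06710 + 2.985×10^-5 + 1.396 = 1.463 K/W
Q = ΔT/ΣR = (495 K − 295.3 K)/1.463 = 136.5 W
From the inner boundary to the copper/ceramic fibre blanket interface, ΣR_partial = 0.06713 K/W.
T_interface = T_in − Q·ΣR_partial = 495 K − (136.5)(0.06713) = 486 K

T = 486 K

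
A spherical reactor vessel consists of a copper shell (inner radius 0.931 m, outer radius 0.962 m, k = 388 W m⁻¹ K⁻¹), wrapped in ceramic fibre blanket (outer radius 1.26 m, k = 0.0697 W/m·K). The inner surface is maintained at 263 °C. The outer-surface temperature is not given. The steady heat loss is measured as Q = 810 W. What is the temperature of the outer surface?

Series resistances:
  R_copper = (1/0.931 − 1/0.962)/(4πk) = 0.03461/(4π·388) = 7.099×10^-6 K/W
  R_ceramic fibre blanket = (1/0.962 − 1/1.26)/(4πk) = 0.2459/(4π·0.0697) = 0.2807 K/W
ΣR = 0.2807 K/W
ΔT = Q·ΣR = 810 × 0.2807 = 227.4 K
Heat flows outward, so T_out = T_in − ΔT = 263 − 227.4 = 35.6 °C

T_out = 35.6 °C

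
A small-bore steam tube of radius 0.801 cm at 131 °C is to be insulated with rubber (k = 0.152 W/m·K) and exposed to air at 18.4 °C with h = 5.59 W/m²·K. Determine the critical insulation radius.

For a cylinder, r_cr = k_ins/h = 0.152/5.59 = 0.0272 m = 2.72 cm

r_cr = 2.72 cm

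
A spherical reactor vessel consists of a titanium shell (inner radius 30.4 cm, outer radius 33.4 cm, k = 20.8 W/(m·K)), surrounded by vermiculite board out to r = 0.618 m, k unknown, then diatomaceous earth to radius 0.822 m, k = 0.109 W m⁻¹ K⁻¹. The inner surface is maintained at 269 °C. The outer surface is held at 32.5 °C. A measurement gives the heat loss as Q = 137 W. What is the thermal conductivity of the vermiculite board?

ΣR = ΔT/Q = |269 − 32.5|/137 = 1.726 K/W
Known resistances:
  R_titanium = (1/0.304 − 1/0.334)/(4πk) = 0.2955/(4π·20.8) = 0.001130 K/W
  R_diatomaceous earth = (1/0.618 − 1/0.822)/(4πk) = 0.4016/(4π·0.109) = 0.2932 K/W
R_vermiculite board = ΣR − ΣR_known = 1.726 − 0.2943 = 1.432 K/W
(1/r₁−1/r₂)/(4πk) = 1.432 ⇒ k = 1.376/(4π·1.432) = 0.0765 W/m·K

k = 0.0765 W/m·K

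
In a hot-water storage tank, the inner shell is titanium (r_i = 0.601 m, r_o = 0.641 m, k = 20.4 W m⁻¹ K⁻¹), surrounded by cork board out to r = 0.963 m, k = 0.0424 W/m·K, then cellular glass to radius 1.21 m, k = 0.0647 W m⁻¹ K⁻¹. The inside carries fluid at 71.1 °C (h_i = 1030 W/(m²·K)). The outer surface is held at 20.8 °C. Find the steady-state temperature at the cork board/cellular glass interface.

T = 31.4 °C

Treat each layer as a resistance in series:
  R_conv,in = 1/(4πr²h) = 1/(4π·0.601²·1030) = 2.139×10^-4 K/W
  R_titanium = (1/0.601 − 1/0.641)/(4πk) = 0.1038/(4π·20.4) = 4.050×10^-4 K/W
  R_cork board = (1/0.641 − 1/0.963)/(4πk) = 0.5216/(4π·0.0424) = 0.9790 K/W
  R_cellular glass = (1/0.963 − 1/1.21)/(4πk) = 0.2120/(4π·0.0647) = 0.2607 K/W
ΣR = 2.139×10^-4 + 4.050×10^-4 + 0.9790 + 0.2607 = 1.240 K/W
Q = ΔT/ΣR = (71.1 °C − 20.8 °C)/1.240 = 40.56 W
From the inner boundary to the cork board/cellular glass interface, ΣR_partial = 0.9796 K/W.
T_interface = T_in − Q·ΣR_partial = 71.1 °C − (40.56)(0.9796) = 31.4 °C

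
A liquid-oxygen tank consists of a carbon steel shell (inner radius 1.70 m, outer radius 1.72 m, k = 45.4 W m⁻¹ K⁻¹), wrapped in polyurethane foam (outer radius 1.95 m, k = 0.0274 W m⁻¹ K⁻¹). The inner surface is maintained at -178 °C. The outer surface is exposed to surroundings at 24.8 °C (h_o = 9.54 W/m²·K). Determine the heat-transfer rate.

Series thermal resistances, inner to outer:
  R_carbon steel = (1/1.70 − 1/1.72)/(4πk) = 0.006840/(4π·45.4) = 1.199×10^-5 K/W
  R_polyurethane foam = (1/1.72 − 1/1.95)/(4πk) = 0.06857/(4π·0.0274) = 0.1992 K/W
  R_conv,out = 1/(4πr²h) = 1/(4π·1.95²·9.54) = 0.002194 K/W
ΣR = 1.199×10^-5 + 0.1992 + 0.002194 = 0.2014 K/W
Q = ΔT/ΣR = (-178 °C − 24.8 °C)/0.2014 = -1010 W
(Negative Q ⇒ heat flows inward; heat gain = 1010 W.)

Q = 1010 W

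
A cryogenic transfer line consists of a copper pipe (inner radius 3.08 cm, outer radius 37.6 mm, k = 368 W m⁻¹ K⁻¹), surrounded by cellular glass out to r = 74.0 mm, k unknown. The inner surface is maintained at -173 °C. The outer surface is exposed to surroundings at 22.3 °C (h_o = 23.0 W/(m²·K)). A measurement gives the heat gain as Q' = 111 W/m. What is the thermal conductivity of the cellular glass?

ΣR = ΔT/Q' = |-173 − 22.3|/111 = 1.759 m·K/W
Known resistances:
  R'_copper = ln(0.0376/0.0308)/(2πk) = 0.1995/(2π·368) = 8.628×10^-5 m·K/W
  R'_conv,out = 1/(2πr h) = 1/(2π·0.0740·23.0) = 0.09351 m·K/W
R_cellular glass = ΣR − ΣR_known = 1.759 − 0.09360 = 1.665 m·K/W
ln(r₂/r₁)/(2πk) = 1.665 ⇒ k = 0.6771/(2π·1.665) = 0.0647 W/m·K

k = 0.0647 W/m·K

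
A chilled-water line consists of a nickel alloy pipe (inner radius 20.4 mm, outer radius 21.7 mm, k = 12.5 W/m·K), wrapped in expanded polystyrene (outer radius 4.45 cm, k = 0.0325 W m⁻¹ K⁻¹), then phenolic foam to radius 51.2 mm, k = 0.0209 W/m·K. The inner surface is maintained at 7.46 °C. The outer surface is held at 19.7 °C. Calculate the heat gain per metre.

Series thermal resistances, inner to outer:
  R'_nickel alloy = ln(0.0217/0.0204)/(2πk) = 0.06178/(2π·12.5) = 7.866×10^-4 m·K/W
  R'_expanded polystyrene = ln(0.0445/0.0217)/(2πk) = 0.7182/(2π·0.0325) = 3.517 m·K/W
  R'_phenolic foam = ln(0.0512/0.0445)/(2πk) = 0.1403/(2π·0.0209) = 1.068 m·K/W
ΣR = 7.866×10^-4 + 3.517 + 1.068 = 4.586 m·K/W
Q' = ΔT/ΣR = (7.46 °C − 19.7 °C)/4.586 = -2.67 W/m
(Negative Q' ⇒ heat flows inward; heat gain = 2.67 W/m.)

Q' = 2.67 W/m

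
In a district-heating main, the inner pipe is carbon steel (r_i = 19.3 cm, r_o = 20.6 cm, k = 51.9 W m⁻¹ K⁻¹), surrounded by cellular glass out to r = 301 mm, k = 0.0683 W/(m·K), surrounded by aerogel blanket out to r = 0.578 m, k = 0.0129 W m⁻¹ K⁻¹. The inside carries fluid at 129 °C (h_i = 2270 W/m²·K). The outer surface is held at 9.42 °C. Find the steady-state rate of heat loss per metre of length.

Treat each layer as a resistance in series:
  R'_conv,in = 1/(2πr h) = 1/(2π·0.193·2270) = 3.633×10^-4 m·K/W
  R'_carbon steel = ln(0.206/0.193)/(2πk) = 0.06519/(2π·51.9) = 1.999×10^-4 m·K/W
  R'_cellular glass = ln(0.301/0.206)/(2πk) = 0.3792/(2π·0.0683) = 0.8837 m·K/W
  R'_aerogel blanket = ln(0.578/0.301)/(2πk) = 0.6525/(2π·0.0129) = 8.050 m·K/W
ΣR = 3.633×10^-4 + 1.999×10^-4 + 0.8837 + 8.050 = 8.934 m·K/W
Q' = ΔT/ΣR = (129 °C − 9.42 °C)/8.934 = 13.4 W/m

Q' = 13.4 W/m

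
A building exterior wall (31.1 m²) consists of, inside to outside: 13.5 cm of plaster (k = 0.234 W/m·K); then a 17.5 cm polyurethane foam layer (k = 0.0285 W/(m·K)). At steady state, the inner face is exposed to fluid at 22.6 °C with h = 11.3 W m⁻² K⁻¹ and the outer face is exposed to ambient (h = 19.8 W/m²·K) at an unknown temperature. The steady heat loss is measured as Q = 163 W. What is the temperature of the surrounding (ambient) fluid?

Series resistances:
  R_conv,in = 1/(hA) = 1/(11.3·31.1) = 0.002846 K/W
  R_plaster = L/(kA) = 0.135/(0.234·31.1) = 0.01855 K/W
  R_polyurethane foam = L/(kA) = 0.175/(0.0285·31.1) = 0.1974 K/W
  R_conv,out = 1/(hA) = 1/(19.8·31.1) = 0.001624 K/W
ΣR = 0.2205 K/W
ΔT = Q·ΣR = 163 × 0.2205 = 35.94 K
Heat flows outward, so T_out = T_in − ΔT = 22.6 − 35.94 = -13.3 °C

T_out = -13.3 °C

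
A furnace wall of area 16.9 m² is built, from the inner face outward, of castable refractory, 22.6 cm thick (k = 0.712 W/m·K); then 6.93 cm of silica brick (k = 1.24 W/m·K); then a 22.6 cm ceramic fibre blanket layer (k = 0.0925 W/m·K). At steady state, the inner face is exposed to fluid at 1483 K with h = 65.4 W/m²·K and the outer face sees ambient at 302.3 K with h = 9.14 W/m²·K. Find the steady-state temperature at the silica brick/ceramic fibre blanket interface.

T = 1327 K

Series thermal resistances, inner to outer:
  R_conv,in = 1/(hA) = 1/(65.4·16.9) = 9.048×10^-4 K/W
  R_castable refractory = L/(kA) = 0.226/(0.712·16.9) = 0.01878 K/W
  R_silica brick = L/(kA) = 0.0693/(1.24·16.9) = 0.003307 K/W
  R_ceramic fibre blanket = L/(kA) = 0.226/(0.0925·16.9) = 0.1446 K/W
  R_conv,out = 1/(hA) = 1/(9.14·16.9) = 0.006474 K/W
ΣR = 9.048×10^-4 + 0.01878 + 0.003307 + 0.1446 + 0.006474 = 0.1741 K/W
Q = ΔT/ΣR = (1483 K − 302.3 K)/0.1741 = 6782 W
From the inner boundary to the silica brick/ceramic fibre blanket interface, ΣR_partial = 0.02299 K/W.
T_interface = T_in − Q·ΣR_partial = 1483 K − (6782)(0.02299) = 1327 K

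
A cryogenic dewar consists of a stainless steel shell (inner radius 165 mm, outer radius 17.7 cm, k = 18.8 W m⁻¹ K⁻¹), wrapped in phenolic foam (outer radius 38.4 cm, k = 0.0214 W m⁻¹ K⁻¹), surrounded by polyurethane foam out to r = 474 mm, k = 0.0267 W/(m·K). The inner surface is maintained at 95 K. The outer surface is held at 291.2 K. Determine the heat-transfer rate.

Q = 15.3 W

Series thermal resistances, inner to outer:
  R_stainless steel = (1/0.165 − 1/0.177)/(4πk) = 0.4109/(4π·18.8) = 0.001739 K/W
  R_phenolic foam = (1/0.177 − 1/0.384)/(4πk) = 3.046/(4π·0.0214) = 11.33 K/W
  R_polyurethane foam = (1/0.384 − 1/0.474)/(4πk) = 0.4945/(4π·0.0267) = 1.474 K/W
ΣR = 0.001739 + 11.33 + 1.474 = 12.81 K/W
Q = ΔT/ΣR = (95 K − 291.2 K)/12.81 = -15.3 W
(Negative Q ⇒ heat flows inward; heat gain = 15.3 W.)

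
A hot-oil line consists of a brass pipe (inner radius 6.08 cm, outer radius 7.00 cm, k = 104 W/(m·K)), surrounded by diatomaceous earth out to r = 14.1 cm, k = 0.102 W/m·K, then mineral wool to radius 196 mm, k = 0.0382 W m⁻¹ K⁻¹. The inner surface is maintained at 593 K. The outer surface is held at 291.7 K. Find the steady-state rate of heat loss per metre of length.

Treat each layer as a resistance in series:
  R'_brass = ln(0.0700/0.0608)/(2πk) = 0.1409/(2π·104) = 2.156×10^-4 m·K/W
  R'_diatomaceous earth = ln(0.141/0.0700)/(2πk) = 0.7003/(2π·0.102) = 1.093 m·K/W
  R'_mineral wool = ln(0.196/0.141)/(2πk) = 0.3294/(2π·0.0382) = 1.372 m·K/W
ΣR = 2.156×10^-4 + 1.093 + 1.372 = 2.465 m·K/W
Q' = ΔT/ΣR = (593 K − 291.7 K)/2.465 = 122 W/m

Q' = 122 W/m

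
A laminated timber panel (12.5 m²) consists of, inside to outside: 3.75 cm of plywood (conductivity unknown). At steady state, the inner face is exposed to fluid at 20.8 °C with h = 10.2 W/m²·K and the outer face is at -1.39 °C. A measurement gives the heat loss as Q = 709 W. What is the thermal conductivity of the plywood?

ΣR = ΔT/Q = |20.8 − -1.39|/709 = 0.03130 K/W
Known resistances:
  R_conv,in = 1/(hA) = 1/(10.2·12.5) = 0.007843 K/W
R_plywood = ΣR − ΣR_known = 0.03130 − 0.007843 = 0.02346 K/W
L/(kA) = 0.02346 ⇒ k = 0.0375/(0.02346·12.5) = 0.128 W/m·K

k = 0.128 W/m·K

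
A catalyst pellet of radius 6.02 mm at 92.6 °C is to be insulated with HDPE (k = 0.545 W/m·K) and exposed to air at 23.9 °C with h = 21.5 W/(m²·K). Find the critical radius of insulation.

r_cr = 5.07 cm

For a sphere, r_cr = 2k_ins/h = 2·0.545/21.5 = 0.0507 m = 5.07 cm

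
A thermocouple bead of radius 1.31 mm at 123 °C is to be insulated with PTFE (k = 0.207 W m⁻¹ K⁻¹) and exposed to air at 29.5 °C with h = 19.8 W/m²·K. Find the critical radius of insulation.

r_cr = 2.09 cm

For a sphere, r_cr = 2k_ins/h = 2·0.207/19.8 = 0.0209 m = 2.09 cm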